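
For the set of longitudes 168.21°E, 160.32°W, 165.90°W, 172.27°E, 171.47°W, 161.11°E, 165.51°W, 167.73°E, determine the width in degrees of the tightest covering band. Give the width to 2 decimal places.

Sort the longitudes: -171.47°, -165.90°, -165.51°, -160.32°, +161.11°, +167.73°, +168.21°, +172.27°.
Eastward gaps between consecutive values (wrapping around): 5.57°, 0.39°, 5.19°, 321.43°, 6.62°, 0.48°, 4.06°, 16.26°.
Largest gap = 321.43° ⇒ minimal covering band is its complement: 360° − 321.43° = 38.57°.
Band runs from +161.11° eastward to -160.32°, crossing the antimeridian.

38.57°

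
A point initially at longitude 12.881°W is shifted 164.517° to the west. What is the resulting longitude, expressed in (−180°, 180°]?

177.398°W

Start at -12.881°; shift −164.517° → -177.398°.
-177.398° already lies in (−180°, 180°].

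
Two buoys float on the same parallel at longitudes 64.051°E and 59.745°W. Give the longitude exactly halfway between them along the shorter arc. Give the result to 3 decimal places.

Signed shortest Δλ from +64.051° to -59.745° is -123.796°.
Midpoint longitude = +64.051° + (-123.796°)/2 = +64.051° − 61.898° = +2.153°.

2.153°E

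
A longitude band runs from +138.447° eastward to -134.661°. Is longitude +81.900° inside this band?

Band width going east from +138.447° to -134.661°: ((-134.661 − 138.447) mod 360) = 86.892°.
Offset of +81.900° east of the west edge: ((81.900 − 138.447) mod 360) = 303.453°.
303.453° > 86.892° ⇒ outside.

No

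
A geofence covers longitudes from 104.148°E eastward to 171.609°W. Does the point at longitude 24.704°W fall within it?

No

Band width going east from +104.148° to -171.609°: ((-171.609 − 104.148) mod 360) = 84.243°.
Offset of -24.704° east of the west edge: ((-24.704 − 104.148) mod 360) = 231.148°.
231.148° > 84.243° ⇒ outside.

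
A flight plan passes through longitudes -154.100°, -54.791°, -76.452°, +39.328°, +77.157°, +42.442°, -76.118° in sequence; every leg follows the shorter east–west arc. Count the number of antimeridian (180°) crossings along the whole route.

Leg 1: -154.100° → -54.791°, shortest Δλ = 99.309° (east) — does not cross 180°.
Leg 2: -54.791° → -76.452°, shortest Δλ = -21.661° (west) — does not cross 180°.
Leg 3: -76.452° → +39.328°, shortest Δλ = 115.78° (east) — does not cross 180°.
Leg 4: +39.328° → +77.157°, shortest Δλ = 37.829° (east) — does not cross 180°.
Leg 5: +77.157° → +42.442°, shortest Δλ = -34.715° (west) — does not cross 180°.
Leg 6: +42.442° → -76.118°, shortest Δλ = -118.56° (west) — does not cross 180°.
Total crossings: 0.

0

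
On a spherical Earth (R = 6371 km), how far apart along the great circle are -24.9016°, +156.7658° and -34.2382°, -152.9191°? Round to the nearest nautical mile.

2660 nmi

Δλ = -152.9191 − 156.7658 = -309.6849°; wrapped into (−180°, 180°]: 50.3151°.
Δφ = -34.2382 − -24.9016 = -9.3366°.
a = sin²(Δφ/2) + cos φ₁ · cos φ₂ · sin²(Δλ/2) = 0.142135.
c = 2·atan2(√a, √(1−a)) = 0.77313 rad → d = 6371·c ≈ 4925.59 km ≈ 2659.61 nmi.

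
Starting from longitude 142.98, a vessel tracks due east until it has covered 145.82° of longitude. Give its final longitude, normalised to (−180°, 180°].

Start at +142.98°; shift +145.82° → +288.80°.
+288.80° lies outside (−180°, 180°]; subtract 360° → -71.20°.

-71.20°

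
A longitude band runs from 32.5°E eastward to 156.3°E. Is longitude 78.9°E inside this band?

Yes

Band width going east from +32.5° to +156.3°: ((156.3 − 32.5) mod 360) = 123.8°.
Offset of +78.9° east of the west edge: ((78.9 − 32.5) mod 360) = 46.4°.
46.4° ≤ 123.8° ⇒ inside.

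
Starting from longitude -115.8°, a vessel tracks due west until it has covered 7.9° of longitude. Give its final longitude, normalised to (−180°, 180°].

Start at -115.8°; shift −7.9° → -123.7°.
-123.7° already lies in (−180°, 180°].

-123.7°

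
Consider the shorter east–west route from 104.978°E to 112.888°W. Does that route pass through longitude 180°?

Naïve |-112.888 − 104.978| = 217.866° > 180°, so the shorter arc goes the other way round — across 180°.
Signed shortest Δλ = ((-112.888 − 104.978 + 180) mod 360) − 180 = 142.134°.
Going east by 142.134° from +104.978° passes through 180° before reaching -112.888°.

Yes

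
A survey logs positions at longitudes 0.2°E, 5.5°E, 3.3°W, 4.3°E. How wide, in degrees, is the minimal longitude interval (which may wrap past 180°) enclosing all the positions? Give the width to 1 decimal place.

8.8°

Sort the longitudes: -3.3°, +0.2°, +4.3°, +5.5°.
Eastward gaps between consecutive values (wrapping around): 3.5°, 4.1°, 1.2°, 351.2°.
Largest gap = 351.2° ⇒ minimal covering band is its complement: 360° − 351.2° = 8.8°.
Band runs from -3.3° eastward to +5.5°.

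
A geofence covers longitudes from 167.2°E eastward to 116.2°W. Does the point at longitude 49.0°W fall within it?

Band width going east from +167.2° to -116.2°: ((-116.2 − 167.2) mod 360) = 76.6°.
Offset of -49.0° east of the west edge: ((-49.0 − 167.2) mod 360) = 143.8°.
143.8° > 76.6° ⇒ outside.

No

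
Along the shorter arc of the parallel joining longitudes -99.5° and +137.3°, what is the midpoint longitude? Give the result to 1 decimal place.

Signed shortest Δλ from -99.5° to +137.3° is -123.2°.
Midpoint longitude = -99.5° + (-123.2°)/2 = -99.5° − 61.6° = -161.1°.
(The naïve average (-99.5 + +137.3)/2 = 18.9° is on the wrong side of the globe.)

-161.1°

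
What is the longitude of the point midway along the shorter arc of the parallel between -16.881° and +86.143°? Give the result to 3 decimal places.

Signed shortest Δλ from -16.881° to +86.143° is +103.024°.
Midpoint longitude = -16.881° + (+103.024°)/2 = -16.881° + 51.512° = +34.631°.

+34.631°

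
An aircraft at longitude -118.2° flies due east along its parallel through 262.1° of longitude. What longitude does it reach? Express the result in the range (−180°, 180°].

Start at -118.2°; shift +262.1° → +143.9°.
+143.9° already lies in (−180°, 180°].

+143.9°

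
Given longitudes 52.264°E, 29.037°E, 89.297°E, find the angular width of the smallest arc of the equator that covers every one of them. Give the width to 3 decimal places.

Sort the longitudes: +29.037°, +52.264°, +89.297°.
Eastward gaps between consecutive values (wrapping around): 23.227°, 37.033°, 299.740°.
Largest gap = 299.740° ⇒ minimal covering band is its complement: 360° − 299.740° = 60.260°.
Band runs from +29.037° eastward to +89.297°.

60.260°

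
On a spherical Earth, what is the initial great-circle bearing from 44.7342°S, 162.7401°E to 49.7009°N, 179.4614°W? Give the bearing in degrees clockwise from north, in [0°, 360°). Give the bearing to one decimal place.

11.5°

Δλ = -179.4614 − 162.7401 = -342.2015°; wrapped into (−180°, 180°]: 17.7985°.
θ = atan2( sin Δλ · cos φ₂ , cos φ₁ · sin φ₂ − sin φ₁ · cos φ₂ · cos Δλ )
  = atan2(0.19770, 0.97522) = 11.460° → normalised to [0°, 360°): 11.460°.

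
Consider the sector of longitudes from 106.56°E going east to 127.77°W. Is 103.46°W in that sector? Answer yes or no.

No

Band width going east from +106.56° to -127.77°: ((-127.77 − 106.56) mod 360) = 125.67°.
Offset of -103.46° east of the west edge: ((-103.46 − 106.56) mod 360) = 149.98°.
149.98° > 125.67° ⇒ outside.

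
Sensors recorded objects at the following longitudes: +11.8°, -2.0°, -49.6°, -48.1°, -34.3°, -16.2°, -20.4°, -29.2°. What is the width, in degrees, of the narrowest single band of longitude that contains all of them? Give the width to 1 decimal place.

Sort the longitudes: -49.6°, -48.1°, -34.3°, -29.2°, -20.4°, -16.2°, -2.0°, +11.8°.
Eastward gaps between consecutive values (wrapping around): 1.5°, 13.8°, 5.1°, 8.8°, 4.2°, 14.2°, 13.8°, 298.6°.
Largest gap = 298.6° ⇒ minimal covering band is its complement: 360° − 298.6° = 61.4°.
Band runs from -49.6° eastward to +11.8°.

61.4°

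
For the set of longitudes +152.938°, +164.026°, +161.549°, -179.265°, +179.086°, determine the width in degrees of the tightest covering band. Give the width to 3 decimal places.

27.797°

Sort the longitudes: -179.265°, +152.938°, +161.549°, +164.026°, +179.086°.
Eastward gaps between consecutive values (wrapping around): 332.203°, 8.611°, 2.477°, 15.060°, 1.649°.
Largest gap = 332.203° ⇒ minimal covering band is its complement: 360° − 332.203° = 27.797°.
Band runs from +152.938° eastward to -179.265°, crossing the antimeridian.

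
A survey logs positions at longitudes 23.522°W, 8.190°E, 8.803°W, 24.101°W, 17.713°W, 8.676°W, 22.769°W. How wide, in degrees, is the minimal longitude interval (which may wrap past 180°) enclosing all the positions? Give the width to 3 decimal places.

32.291°

Sort the longitudes: -24.101°, -23.522°, -22.769°, -17.713°, -8.803°, -8.676°, +8.190°.
Eastward gaps between consecutive values (wrapping around): 0.579°, 0.753°, 5.056°, 8.910°, 0.127°, 16.866°, 327.709°.
Largest gap = 327.709° ⇒ minimal covering band is its complement: 360° − 327.709° = 32.291°.
Band runs from -24.101° eastward to +8.190°.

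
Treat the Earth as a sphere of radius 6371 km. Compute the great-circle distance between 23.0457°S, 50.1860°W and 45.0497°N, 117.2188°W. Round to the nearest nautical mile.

5484 nmi

Δλ = -117.2188 − -50.1860 = -67.0328°.
Δφ = 45.0497 − -23.0457 = 68.0954°.
a = sin²(Δφ/2) + cos φ₁ · cos φ₂ · sin²(Δλ/2) = 0.511686.
c = 2·atan2(√a, √(1−a)) = 1.59417 rad → d = 6371·c ≈ 10156.46 km ≈ 5484.05 nmi.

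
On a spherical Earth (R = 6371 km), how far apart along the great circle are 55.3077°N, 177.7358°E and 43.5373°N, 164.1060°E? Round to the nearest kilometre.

1632 km

Δλ = 164.1060 − 177.7358 = -13.6298°.
Δφ = 43.5373 − 55.3077 = -11.7704°.
a = sin²(Δφ/2) + cos φ₁ · cos φ₂ · sin²(Δλ/2) = 0.016323.
c = 2·atan2(√a, √(1−a)) = 0.25623 rad → d = 6371·c ≈ 1632.42 km.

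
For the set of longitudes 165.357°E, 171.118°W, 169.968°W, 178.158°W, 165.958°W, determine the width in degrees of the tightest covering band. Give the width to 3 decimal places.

Sort the longitudes: -178.158°, -171.118°, -169.968°, -165.958°, +165.357°.
Eastward gaps between consecutive values (wrapping around): 7.040°, 1.150°, 4.010°, 331.315°, 16.485°.
Largest gap = 331.315° ⇒ minimal covering band is its complement: 360° − 331.315° = 28.685°.
Band runs from +165.357° eastward to -165.958°, crossing the antimeridian.

28.685°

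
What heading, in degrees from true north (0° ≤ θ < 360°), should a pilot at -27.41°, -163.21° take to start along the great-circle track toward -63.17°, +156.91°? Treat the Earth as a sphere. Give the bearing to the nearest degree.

Δλ = 156.91 − -163.21 = 320.12°; wrapped into (−180°, 180°]: -39.88°.
θ = atan2( sin Δλ · cos φ₂ , cos φ₁ · sin φ₂ − sin φ₁ · cos φ₂ · cos Δλ )
  = atan2(-0.28939, -0.63272) = -155.422° → normalised to [0°, 360°): 204.578°.

205°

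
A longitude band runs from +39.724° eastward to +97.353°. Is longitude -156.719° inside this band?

No

Band width going east from +39.724° to +97.353°: ((97.353 − 39.724) mod 360) = 57.629°.
Offset of -156.719° east of the west edge: ((-156.719 − 39.724) mod 360) = 163.557°.
163.557° > 57.629° ⇒ outside.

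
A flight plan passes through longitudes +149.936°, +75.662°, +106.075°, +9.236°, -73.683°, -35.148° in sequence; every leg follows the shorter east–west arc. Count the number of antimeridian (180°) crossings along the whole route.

0

Leg 1: +149.936° → +75.662°, shortest Δλ = -74.274° (west) — does not cross 180°.
Leg 2: +75.662° → +106.075°, shortest Δλ = 30.413° (east) — does not cross 180°.
Leg 3: +106.075° → +9.236°, shortest Δλ = -96.839° (west) — does not cross 180°.
Leg 4: +9.236° → -73.683°, shortest Δλ = -82.919° (west) — does not cross 180°.
Leg 5: -73.683° → -35.148°, shortest Δλ = 38.535° (east) — does not cross 180°.
Total crossings: 0.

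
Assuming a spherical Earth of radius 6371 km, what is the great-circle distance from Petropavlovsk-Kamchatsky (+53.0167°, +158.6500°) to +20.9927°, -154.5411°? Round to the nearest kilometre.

Δλ = -154.5411 − 158.6500 = -313.1911°; wrapped into (−180°, 180°]: 46.8089°.
Δφ = 20.9927 − 53.0167 = -32.0240°.
a = sin²(Δφ/2) + cos φ₁ · cos φ₂ · sin²(Δλ/2) = 0.164706.
c = 2·atan2(√a, √(1−a)) = 0.83580 rad → d = 6371·c ≈ 5324.86 km.

5325 km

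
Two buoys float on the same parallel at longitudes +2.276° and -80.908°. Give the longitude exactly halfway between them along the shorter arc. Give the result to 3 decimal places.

-39.316°

Signed shortest Δλ from +2.276° to -80.908° is -83.184°.
Midpoint longitude = +2.276° + (-83.184°)/2 = +2.276° − 41.592° = -39.316°.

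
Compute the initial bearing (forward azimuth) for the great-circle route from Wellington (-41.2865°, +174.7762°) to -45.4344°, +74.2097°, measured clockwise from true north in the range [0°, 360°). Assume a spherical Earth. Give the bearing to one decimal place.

228.0°

Δλ = 74.2097 − 174.7762 = -100.5665°.
θ = atan2( sin Δλ · cos φ₂ , cos φ₁ · sin φ₂ − sin φ₁ · cos φ₂ · cos Δλ )
  = atan2(-0.68983, -0.62025) = -131.960° → normalised to [0°, 360°): 228.040°.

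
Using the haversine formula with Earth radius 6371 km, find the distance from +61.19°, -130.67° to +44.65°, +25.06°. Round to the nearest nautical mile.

4344 nmi

Δλ = 25.06 − -130.67 = 155.73°.
Δφ = 44.65 − 61.19 = -16.54°.
a = sin²(Δφ/2) + cos φ₁ · cos φ₂ · sin²(Δλ/2) = 0.348374.
c = 2·atan2(√a, √(1−a)) = 1.26269 rad → d = 6371·c ≈ 8044.62 km ≈ 4343.74 nmi.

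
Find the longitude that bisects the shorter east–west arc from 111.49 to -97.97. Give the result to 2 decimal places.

-173.24°

Signed shortest Δλ from +111.49° to -97.97° is +150.54°.
Midpoint longitude = +111.49° + (+150.54°)/2 = +111.49° + 75.27° = +186.76°.
Normalise into (−180°, 180°]: -173.24°.
(The naïve average (+111.49 + -97.97)/2 = 6.76° is on the wrong side of the globe.)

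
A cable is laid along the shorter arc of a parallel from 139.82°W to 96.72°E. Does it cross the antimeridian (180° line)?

Naïve |96.72 − -139.82| = 236.54° > 180°, so the shorter arc goes the other way round — across 180°.
Signed shortest Δλ = ((96.72 − -139.82 + 180) mod 360) − 180 = -123.46°.
Going west by 123.46° from -139.82° passes through 180° before reaching +96.72°.

Yes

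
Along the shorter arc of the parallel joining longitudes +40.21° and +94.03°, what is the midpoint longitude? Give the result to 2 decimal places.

+67.12°

Signed shortest Δλ from +40.21° to +94.03° is +53.82°.
Midpoint longitude = +40.21° + (+53.82°)/2 = +40.21° + 26.91° = +67.12°.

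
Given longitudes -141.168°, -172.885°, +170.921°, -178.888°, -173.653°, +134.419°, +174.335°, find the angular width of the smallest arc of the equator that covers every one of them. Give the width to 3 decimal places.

84.413°

Sort the longitudes: -178.888°, -173.653°, -172.885°, -141.168°, +134.419°, +170.921°, +174.335°.
Eastward gaps between consecutive values (wrapping around): 5.235°, 0.768°, 31.717°, 275.587°, 36.502°, 3.414°, 6.777°.
Largest gap = 275.587° ⇒ minimal covering band is its complement: 360° − 275.587° = 84.413°.
Band runs from +134.419° eastward to -141.168°, crossing the antimeridian.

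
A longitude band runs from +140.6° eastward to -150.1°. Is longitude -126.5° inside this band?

No

Band width going east from +140.6° to -150.1°: ((-150.1 − 140.6) mod 360) = 69.3°.
Offset of -126.5° east of the west edge: ((-126.5 − 140.6) mod 360) = 92.9°.
92.9° > 69.3° ⇒ outside.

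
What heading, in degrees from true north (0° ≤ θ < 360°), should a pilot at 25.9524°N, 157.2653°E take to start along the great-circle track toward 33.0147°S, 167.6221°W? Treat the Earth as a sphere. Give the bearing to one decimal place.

148.6°

Δλ = -167.6221 − 157.2653 = -324.8874°; wrapped into (−180°, 180°]: 35.1126°.
θ = atan2( sin Δλ · cos φ₂ , cos φ₁ · sin φ₂ − sin φ₁ · cos φ₂ · cos Δλ )
  = atan2(0.48231, -0.79009) = 148.598° → normalised to [0°, 360°): 148.598°.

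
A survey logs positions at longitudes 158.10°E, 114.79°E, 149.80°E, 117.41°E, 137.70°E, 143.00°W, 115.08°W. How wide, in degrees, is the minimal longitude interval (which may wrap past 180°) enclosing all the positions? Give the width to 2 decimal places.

Sort the longitudes: -143.00°, -115.08°, +114.79°, +117.41°, +137.70°, +149.80°, +158.10°.
Eastward gaps between consecutive values (wrapping around): 27.92°, 229.87°, 2.62°, 20.29°, 12.10°, 8.30°, 58.90°.
Largest gap = 229.87° ⇒ minimal covering band is its complement: 360° − 229.87° = 130.13°.
Band runs from +114.79° eastward to -115.08°, crossing the antimeridian.

130.13°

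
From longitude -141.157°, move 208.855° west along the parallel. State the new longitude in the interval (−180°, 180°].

+9.988°

Start at -141.157°; shift −208.855° → -350.012°.
-350.012° lies outside (−180°, 180°]; add 360° → +9.988°.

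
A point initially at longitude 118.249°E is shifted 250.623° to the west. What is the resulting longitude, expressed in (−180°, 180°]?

132.374°W

Start at +118.249°; shift −250.623° → -132.374°.
-132.374° already lies in (−180°, 180°].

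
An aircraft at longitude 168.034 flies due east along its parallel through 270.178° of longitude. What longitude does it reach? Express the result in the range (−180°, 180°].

Start at +168.034°; shift +270.178° → +438.212°.
+438.212° lies outside (−180°, 180°]; subtract 360° → +78.212°.

+78.212°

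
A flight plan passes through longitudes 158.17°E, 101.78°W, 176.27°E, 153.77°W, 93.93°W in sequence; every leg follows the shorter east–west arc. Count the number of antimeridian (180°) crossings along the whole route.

3

Leg 1: +158.17° → -101.78°, shortest Δλ = 100.05° (east) — crosses 180°.
Leg 2: -101.78° → +176.27°, shortest Δλ = -81.95° (west) — crosses 180°.
Leg 3: +176.27° → -153.77°, shortest Δλ = 29.96° (east) — crosses 180°.
Leg 4: -153.77° → -93.93°, shortest Δλ = 59.84° (east) — does not cross 180°.
Total crossings: 3.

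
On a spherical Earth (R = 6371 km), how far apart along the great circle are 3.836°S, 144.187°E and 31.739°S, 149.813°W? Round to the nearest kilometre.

Δλ = -149.813 − 144.187 = -294.000°; wrapped into (−180°, 180°]: 66.000°.
Δφ = -31.739 − -3.836 = -27.903°.
a = sin²(Δφ/2) + cos φ₁ · cos φ₂ · sin²(Δλ/2) = 0.309836.
c = 2·atan2(√a, √(1−a)) = 1.18064 rad → d = 6371·c ≈ 7521.89 km.

7522 km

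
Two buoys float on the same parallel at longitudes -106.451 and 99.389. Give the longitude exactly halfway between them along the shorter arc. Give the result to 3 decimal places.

Signed shortest Δλ from -106.451° to +99.389° is -154.160°.
Midpoint longitude = -106.451° + (-154.160°)/2 = -106.451° − 77.080° = -183.531°.
Normalise into (−180°, 180°]: +176.469°.
(The naïve average (-106.451 + +99.389)/2 = -3.531° is on the wrong side of the globe.)

+176.469°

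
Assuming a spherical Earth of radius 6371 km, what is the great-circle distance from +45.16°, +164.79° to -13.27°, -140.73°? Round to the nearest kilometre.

Δλ = -140.73 − 164.79 = -305.52°; wrapped into (−180°, 180°]: 54.48°.
Δφ = -13.27 − 45.16 = -58.43°.
a = sin²(Δφ/2) + cos φ₁ · cos φ₂ · sin²(Δλ/2) = 0.382015.
c = 2·atan2(√a, √(1−a)) = 1.33258 rad → d = 6371·c ≈ 8489.86 km.

8490 km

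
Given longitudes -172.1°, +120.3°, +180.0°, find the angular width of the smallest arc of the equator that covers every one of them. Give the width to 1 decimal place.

Sort the longitudes: -172.1°, +120.3°, +180.0°.
Eastward gaps between consecutive values (wrapping around): 292.4°, 59.7°, 7.9°.
Largest gap = 292.4° ⇒ minimal covering band is its complement: 360° − 292.4° = 67.6°.
Band runs from +120.3° eastward to -172.1°, crossing the antimeridian.

67.6°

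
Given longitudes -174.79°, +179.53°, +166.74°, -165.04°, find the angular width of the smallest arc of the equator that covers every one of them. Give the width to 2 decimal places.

Sort the longitudes: -174.79°, -165.04°, +166.74°, +179.53°.
Eastward gaps between consecutive values (wrapping around): 9.75°, 331.78°, 12.79°, 5.68°.
Largest gap = 331.78° ⇒ minimal covering band is its complement: 360° − 331.78° = 28.22°.
Band runs from +166.74° eastward to -165.04°, crossing the antimeridian.

28.22°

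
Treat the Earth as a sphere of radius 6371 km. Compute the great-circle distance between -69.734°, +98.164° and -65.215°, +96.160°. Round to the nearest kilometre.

Δλ = 96.160 − 98.164 = -2.004°.
Δφ = -65.215 − -69.734 = 4.519°.
a = sin²(Δφ/2) + cos φ₁ · cos φ₂ · sin²(Δλ/2) = 0.001599.
c = 2·atan2(√a, √(1−a)) = 0.07999 rad → d = 6371·c ≈ 509.62 km.

510 km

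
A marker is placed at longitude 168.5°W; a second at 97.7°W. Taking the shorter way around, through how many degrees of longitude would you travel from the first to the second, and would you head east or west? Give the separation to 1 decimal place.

70.8° east

Raw difference: -97.7 − -168.5 = 70.8°.
Normalise into (−180°, 180°]: 70.8° stays 70.8°.
Positive ⇒ the second point lies to the east; separation 70.8°.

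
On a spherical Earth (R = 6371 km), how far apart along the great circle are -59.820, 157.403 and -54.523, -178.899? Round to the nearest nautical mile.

Δλ = -178.899 − 157.403 = -336.302°; wrapped into (−180°, 180°]: 23.698°.
Δφ = -54.523 − -59.820 = 5.297°.
a = sin²(Δφ/2) + cos φ₁ · cos φ₂ · sin²(Δλ/2) = 0.014437.
c = 2·atan2(√a, √(1−a)) = 0.24089 rad → d = 6371·c ≈ 1534.69 km ≈ 828.67 nmi.

829 nmi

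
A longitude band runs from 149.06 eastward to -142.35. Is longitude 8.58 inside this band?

No

Band width going east from +149.06° to -142.35°: ((-142.35 − 149.06) mod 360) = 68.59°.
Offset of +8.58° east of the west edge: ((8.58 − 149.06) mod 360) = 219.52°.
219.52° > 68.59° ⇒ outside.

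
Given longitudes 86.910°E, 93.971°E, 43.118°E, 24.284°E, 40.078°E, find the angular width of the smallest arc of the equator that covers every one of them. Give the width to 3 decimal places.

69.687°

Sort the longitudes: +24.284°, +40.078°, +43.118°, +86.910°, +93.971°.
Eastward gaps between consecutive values (wrapping around): 15.794°, 3.040°, 43.792°, 7.061°, 290.313°.
Largest gap = 290.313° ⇒ minimal covering band is its complement: 360° − 290.313° = 69.687°.
Band runs from +24.284° eastward to +93.971°.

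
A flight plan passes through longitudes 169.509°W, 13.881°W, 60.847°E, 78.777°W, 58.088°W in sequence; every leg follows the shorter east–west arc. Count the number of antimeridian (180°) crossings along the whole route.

Leg 1: -169.509° → -13.881°, shortest Δλ = 155.628° (east) — does not cross 180°.
Leg 2: -13.881° → +60.847°, shortest Δλ = 74.728° (east) — does not cross 180°.
Leg 3: +60.847° → -78.777°, shortest Δλ = -139.624° (west) — does not cross 180°.
Leg 4: -78.777° → -58.088°, shortest Δλ = 20.689° (east) — does not cross 180°.
Total crossings: 0.

0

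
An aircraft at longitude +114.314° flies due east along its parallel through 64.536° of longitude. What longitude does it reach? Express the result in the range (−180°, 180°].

+178.850°

Start at +114.314°; shift +64.536° → +178.850°.
+178.850° already lies in (−180°, 180°].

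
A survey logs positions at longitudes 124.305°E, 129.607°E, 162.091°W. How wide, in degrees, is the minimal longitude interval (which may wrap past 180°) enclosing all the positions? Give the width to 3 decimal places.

Sort the longitudes: -162.091°, +124.305°, +129.607°.
Eastward gaps between consecutive values (wrapping around): 286.396°, 5.302°, 68.302°.
Largest gap = 286.396° ⇒ minimal covering band is its complement: 360° − 286.396° = 73.604°.
Band runs from +124.305° eastward to -162.091°, crossing the antimeridian.

73.604°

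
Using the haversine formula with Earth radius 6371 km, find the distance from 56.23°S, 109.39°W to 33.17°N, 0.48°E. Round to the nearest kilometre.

14211 km

Δλ = 0.48 − -109.39 = 109.87°.
Δφ = 33.17 − -56.23 = 89.40°.
a = sin²(Δφ/2) + cos φ₁ · cos φ₂ · sin²(Δλ/2) = 0.806478.
c = 2·atan2(√a, √(1−a)) = 2.23059 rad → d = 6371·c ≈ 14211.10 km.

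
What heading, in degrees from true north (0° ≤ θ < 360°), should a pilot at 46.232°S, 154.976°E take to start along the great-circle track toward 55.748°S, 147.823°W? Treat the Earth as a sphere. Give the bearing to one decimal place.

126.6°

Δλ = -147.823 − 154.976 = -302.799°; wrapped into (−180°, 180°]: 57.201°.
θ = atan2( sin Δλ · cos φ₂ , cos φ₁ · sin φ₂ − sin φ₁ · cos φ₂ · cos Δλ )
  = atan2(0.47310, -0.35160) = 126.619° → normalised to [0°, 360°): 126.619°.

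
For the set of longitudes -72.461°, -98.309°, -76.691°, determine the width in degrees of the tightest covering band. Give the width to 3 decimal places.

25.848°

Sort the longitudes: -98.309°, -76.691°, -72.461°.
Eastward gaps between consecutive values (wrapping around): 21.618°, 4.230°, 334.152°.
Largest gap = 334.152° ⇒ minimal covering band is its complement: 360° − 334.152° = 25.848°.
Band runs from -98.309° eastward to -72.461°.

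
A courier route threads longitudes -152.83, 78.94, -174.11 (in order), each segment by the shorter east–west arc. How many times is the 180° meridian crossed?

2

Leg 1: -152.83° → +78.94°, shortest Δλ = -128.23° (west) — crosses 180°.
Leg 2: +78.94° → -174.11°, shortest Δλ = 106.95° (east) — crosses 180°.
Total crossings: 2.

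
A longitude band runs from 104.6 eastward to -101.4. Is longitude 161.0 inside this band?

Yes

Band width going east from +104.6° to -101.4°: ((-101.4 − 104.6) mod 360) = 154.0°.
Offset of +161.0° east of the west edge: ((161.0 − 104.6) mod 360) = 56.4°.
56.4° ≤ 154.0° ⇒ inside.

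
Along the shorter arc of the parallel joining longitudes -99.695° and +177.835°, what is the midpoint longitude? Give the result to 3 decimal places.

-140.930°

Signed shortest Δλ from -99.695° to +177.835° is -82.470°.
Midpoint longitude = -99.695° + (-82.470°)/2 = -99.695° − 41.235° = -140.930°.
(The naïve average (-99.695 + +177.835)/2 = 39.07° is on the wrong side of the globe.)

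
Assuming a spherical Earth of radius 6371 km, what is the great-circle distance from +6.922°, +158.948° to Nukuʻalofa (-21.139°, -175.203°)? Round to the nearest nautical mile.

Δλ = -175.203 − 158.948 = -334.151°; wrapped into (−180°, 180°]: 25.849°.
Δφ = -21.139 − 6.922 = -28.061°.
a = sin²(Δφ/2) + cos φ₁ · cos φ₂ · sin²(Δλ/2) = 0.105097.
c = 2·atan2(√a, √(1−a)) = 0.66030 rad → d = 6371·c ≈ 4206.79 km ≈ 2271.48 nmi.

2271 nmi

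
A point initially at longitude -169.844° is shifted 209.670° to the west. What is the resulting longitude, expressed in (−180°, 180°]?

Start at -169.844°; shift −209.670° → -379.514°.
-379.514° lies outside (−180°, 180°]; add 360° → -19.514°.

-19.514°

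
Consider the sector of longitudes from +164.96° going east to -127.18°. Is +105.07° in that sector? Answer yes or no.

No

Band width going east from +164.96° to -127.18°: ((-127.18 − 164.96) mod 360) = 67.86°.
Offset of +105.07° east of the west edge: ((105.07 − 164.96) mod 360) = 300.11°.
300.11° > 67.86° ⇒ outside.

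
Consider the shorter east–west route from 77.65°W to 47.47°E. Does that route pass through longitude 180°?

No

Signed shortest Δλ = ((47.47 − -77.65 + 180) mod 360) − 180 = 125.12°.
Going east by 125.12° from -77.65° reaches +47.47° without touching 180°.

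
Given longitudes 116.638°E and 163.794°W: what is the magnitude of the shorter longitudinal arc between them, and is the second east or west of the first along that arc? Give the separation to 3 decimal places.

Raw difference: -163.794 − 116.638 = -280.432°.
Normalise into (−180°, 180°]: -280.432° + 360° = 79.568°.
Positive ⇒ the second point lies to the east; separation 79.568°.

79.568° east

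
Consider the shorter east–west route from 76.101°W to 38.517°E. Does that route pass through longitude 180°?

Signed shortest Δλ = ((38.517 − -76.101 + 180) mod 360) − 180 = 114.618°.
Going east by 114.618° from -76.101° reaches +38.517° without touching 180°.

No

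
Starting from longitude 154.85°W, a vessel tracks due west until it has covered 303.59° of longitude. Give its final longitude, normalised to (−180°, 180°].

98.44°W

Start at -154.85°; shift −303.59° → -458.44°.
-458.44° lies outside (−180°, 180°]; add 360° → -98.44°.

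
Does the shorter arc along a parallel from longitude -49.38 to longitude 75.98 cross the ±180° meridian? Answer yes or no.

No

Signed shortest Δλ = ((75.98 − -49.38 + 180) mod 360) − 180 = 125.36°.
Going east by 125.36° from -49.38° reaches +75.98° without touching 180°.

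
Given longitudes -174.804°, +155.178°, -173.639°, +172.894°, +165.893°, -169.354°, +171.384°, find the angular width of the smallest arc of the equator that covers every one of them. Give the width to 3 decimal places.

35.468°

Sort the longitudes: -174.804°, -173.639°, -169.354°, +155.178°, +165.893°, +171.384°, +172.894°.
Eastward gaps between consecutive values (wrapping around): 1.165°, 4.285°, 324.532°, 10.715°, 5.491°, 1.510°, 12.302°.
Largest gap = 324.532° ⇒ minimal covering band is its complement: 360° − 324.532° = 35.468°.
Band runs from +155.178° eastward to -169.354°, crossing the antimeridian.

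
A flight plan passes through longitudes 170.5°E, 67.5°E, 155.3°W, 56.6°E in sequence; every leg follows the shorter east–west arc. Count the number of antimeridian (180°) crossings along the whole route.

Leg 1: +170.5° → +67.5°, shortest Δλ = -103.0° (west) — does not cross 180°.
Leg 2: +67.5° → -155.3°, shortest Δλ = 137.2° (east) — crosses 180°.
Leg 3: -155.3° → +56.6°, shortest Δλ = -148.1° (west) — crosses 180°.
Total crossings: 2.

2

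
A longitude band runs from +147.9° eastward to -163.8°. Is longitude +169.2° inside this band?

Band width going east from +147.9° to -163.8°: ((-163.8 − 147.9) mod 360) = 48.3°.
Offset of +169.2° east of the west edge: ((169.2 − 147.9) mod 360) = 21.3°.
21.3° ≤ 48.3° ⇒ inside.

Yes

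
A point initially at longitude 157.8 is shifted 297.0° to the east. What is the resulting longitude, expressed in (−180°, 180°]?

+94.8°

Start at +157.8°; shift +297.0° → +454.8°.
+454.8° lies outside (−180°, 180°]; subtract 360° → +94.8°.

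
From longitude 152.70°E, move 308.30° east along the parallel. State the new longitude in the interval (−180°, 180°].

Start at +152.70°; shift +308.30° → +461.00°.
+461.00° lies outside (−180°, 180°]; subtract 360° → +101.00°.

101.00°E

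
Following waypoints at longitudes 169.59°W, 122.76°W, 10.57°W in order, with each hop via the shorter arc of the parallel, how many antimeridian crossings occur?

Leg 1: -169.59° → -122.76°, shortest Δλ = 46.83° (east) — does not cross 180°.
Leg 2: -122.76° → -10.57°, shortest Δλ = 112.19° (east) — does not cross 180°.
Total crossings: 0.

0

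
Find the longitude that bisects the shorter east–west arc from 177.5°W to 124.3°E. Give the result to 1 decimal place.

153.4°E

Signed shortest Δλ from -177.5° to +124.3° is -58.2°.
Midpoint longitude = -177.5° + (-58.2°)/2 = -177.5° − 29.1° = -206.6°.
Normalise into (−180°, 180°]: +153.4°.
(The naïve average (-177.5 + +124.3)/2 = -26.6° is on the wrong side of the globe.)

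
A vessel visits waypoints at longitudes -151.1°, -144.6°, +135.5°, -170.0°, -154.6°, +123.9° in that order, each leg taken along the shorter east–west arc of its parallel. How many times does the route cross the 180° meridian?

3

Leg 1: -151.1° → -144.6°, shortest Δλ = 6.5° (east) — does not cross 180°.
Leg 2: -144.6° → +135.5°, shortest Δλ = -79.9° (west) — crosses 180°.
Leg 3: +135.5° → -170.0°, shortest Δλ = 54.5° (east) — crosses 180°.
Leg 4: -170.0° → -154.6°, shortest Δλ = 15.4° (east) — does not cross 180°.
Leg 5: -154.6° → +123.9°, shortest Δλ = -81.5° (west) — crosses 180°.
Total crossings: 3.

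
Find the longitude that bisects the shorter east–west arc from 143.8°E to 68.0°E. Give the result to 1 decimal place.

105.9°E

Signed shortest Δλ from +143.8° to +68.0° is -75.8°.
Midpoint longitude = +143.8° + (-75.8°)/2 = +143.8° − 37.9° = +105.9°.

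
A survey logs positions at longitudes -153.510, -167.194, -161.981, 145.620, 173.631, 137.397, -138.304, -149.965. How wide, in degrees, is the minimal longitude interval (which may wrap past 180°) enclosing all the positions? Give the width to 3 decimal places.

84.299°

Sort the longitudes: -167.194°, -161.981°, -153.510°, -149.965°, -138.304°, +137.397°, +145.620°, +173.631°.
Eastward gaps between consecutive values (wrapping around): 5.213°, 8.471°, 3.545°, 11.661°, 275.701°, 8.223°, 28.011°, 19.175°.
Largest gap = 275.701° ⇒ minimal covering band is its complement: 360° − 275.701° = 84.299°.
Band runs from +137.397° eastward to -138.304°, crossing the antimeridian.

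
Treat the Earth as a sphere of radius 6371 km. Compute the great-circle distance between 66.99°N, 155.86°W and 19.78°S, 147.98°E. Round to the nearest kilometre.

Δλ = 147.98 − -155.86 = 303.84°; wrapped into (−180°, 180°]: -56.16°.
Δφ = -19.78 − 66.99 = -86.77°.
a = sin²(Δφ/2) + cos φ₁ · cos φ₂ · sin²(Δλ/2) = 0.553325.
c = 2·atan2(√a, √(1−a)) = 1.67765 rad → d = 6371·c ≈ 10688.30 km.

10688 km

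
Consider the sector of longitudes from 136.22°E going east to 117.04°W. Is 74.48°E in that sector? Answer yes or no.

Band width going east from +136.22° to -117.04°: ((-117.04 − 136.22) mod 360) = 106.74°.
Offset of +74.48° east of the west edge: ((74.48 − 136.22) mod 360) = 298.26°.
298.26° > 106.74° ⇒ outside.

No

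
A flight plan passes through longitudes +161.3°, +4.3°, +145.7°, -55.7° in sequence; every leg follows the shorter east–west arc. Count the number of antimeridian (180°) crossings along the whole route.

Leg 1: +161.3° → +4.3°, shortest Δλ = -157.0° (west) — does not cross 180°.
Leg 2: +4.3° → +145.7°, shortest Δλ = 141.4° (east) — does not cross 180°.
Leg 3: +145.7° → -55.7°, shortest Δλ = 158.6° (east) — crosses 180°.
Total crossings: 1.

1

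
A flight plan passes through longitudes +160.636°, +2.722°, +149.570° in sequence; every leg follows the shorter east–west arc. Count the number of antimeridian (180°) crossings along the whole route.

0

Leg 1: +160.636° → +2.722°, shortest Δλ = -157.914° (west) — does not cross 180°.
Leg 2: +2.722° → +149.570°, shortest Δλ = 146.848° (east) — does not cross 180°.
Total crossings: 0.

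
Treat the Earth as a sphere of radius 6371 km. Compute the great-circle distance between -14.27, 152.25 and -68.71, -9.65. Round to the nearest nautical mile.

Δλ = -9.65 − 152.25 = -161.90°.
Δφ = -68.71 − -14.27 = -54.44°.
a = sin²(Δφ/2) + cos φ₁ · cos φ₂ · sin²(Δλ/2) = 0.552402.
c = 2·atan2(√a, √(1−a)) = 1.67579 rad → d = 6371·c ≈ 10676.47 km ≈ 5764.83 nmi.

5765 nmi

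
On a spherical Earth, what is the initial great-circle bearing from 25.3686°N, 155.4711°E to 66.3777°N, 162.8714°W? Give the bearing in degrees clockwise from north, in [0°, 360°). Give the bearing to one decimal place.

Δλ = -162.8714 − 155.4711 = -318.3425°; wrapped into (−180°, 180°]: 41.6575°.
θ = atan2( sin Δλ · cos φ₂ , cos φ₁ · sin φ₂ − sin φ₁ · cos φ₂ · cos Δλ )
  = atan2(0.26634, 0.69959) = 20.842° → normalised to [0°, 360°): 20.842°.

20.8°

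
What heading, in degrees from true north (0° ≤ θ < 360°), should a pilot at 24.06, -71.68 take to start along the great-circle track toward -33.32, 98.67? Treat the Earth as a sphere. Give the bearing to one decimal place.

Δλ = 98.67 − -71.68 = 170.35°.
θ = atan2( sin Δλ · cos φ₂ , cos φ₁ · sin φ₂ − sin φ₁ · cos φ₂ · cos Δλ )
  = atan2(0.14007, -0.16574) = 139.797° → normalised to [0°, 360°): 139.797°.

139.8°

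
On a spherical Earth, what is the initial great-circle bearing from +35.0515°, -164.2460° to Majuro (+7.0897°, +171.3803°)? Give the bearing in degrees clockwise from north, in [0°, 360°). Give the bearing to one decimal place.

224.4°

Δλ = 171.3803 − -164.2460 = 335.6263°; wrapped into (−180°, 180°]: -24.3737°.
θ = atan2( sin Δλ · cos φ₂ , cos φ₁ · sin φ₂ − sin φ₁ · cos φ₂ · cos Δλ )
  = atan2(-0.40953, -0.41809) = -135.592° → normalised to [0°, 360°): 224.408°.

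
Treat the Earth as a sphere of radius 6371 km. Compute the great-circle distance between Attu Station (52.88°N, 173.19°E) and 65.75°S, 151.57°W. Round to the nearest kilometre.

13526 km

Δλ = -151.57 − 173.19 = -324.76°; wrapped into (−180°, 180°]: 35.24°.
Δφ = -65.75 − 52.88 = -118.63°.
a = sin²(Δφ/2) + cos φ₁ · cos φ₂ · sin²(Δλ/2) = 0.762287.
c = 2·atan2(√a, √(1−a)) = 2.12301 rad → d = 6371·c ≈ 13525.71 km.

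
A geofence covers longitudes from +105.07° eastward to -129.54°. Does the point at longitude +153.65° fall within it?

Band width going east from +105.07° to -129.54°: ((-129.54 − 105.07) mod 360) = 125.39°.
Offset of +153.65° east of the west edge: ((153.65 − 105.07) mod 360) = 48.58°.
48.58° ≤ 125.39° ⇒ inside.

Yes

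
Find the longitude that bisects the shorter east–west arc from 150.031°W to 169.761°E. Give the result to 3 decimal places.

Signed shortest Δλ from -150.031° to +169.761° is -40.208°.
Midpoint longitude = -150.031° + (-40.208°)/2 = -150.031° − 20.104° = -170.135°.
(The naïve average (-150.031 + +169.761)/2 = 9.865° is on the wrong side of the globe.)

170.135°W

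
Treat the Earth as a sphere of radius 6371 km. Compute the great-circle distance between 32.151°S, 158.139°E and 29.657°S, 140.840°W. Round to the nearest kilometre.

Δλ = -140.840 − 158.139 = -298.979°; wrapped into (−180°, 180°]: 61.021°.
Δφ = -29.657 − -32.151 = 2.494°.
a = sin²(Δφ/2) + cos φ₁ · cos φ₂ · sin²(Δλ/2) = 0.190115.
c = 2·atan2(√a, √(1−a)) = 0.90235 rad → d = 6371·c ≈ 5748.85 km.

5749 km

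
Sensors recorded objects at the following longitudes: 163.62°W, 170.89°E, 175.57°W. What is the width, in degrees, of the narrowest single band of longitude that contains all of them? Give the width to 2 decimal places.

25.49°

Sort the longitudes: -175.57°, -163.62°, +170.89°.
Eastward gaps between consecutive values (wrapping around): 11.95°, 334.51°, 13.54°.
Largest gap = 334.51° ⇒ minimal covering band is its complement: 360° − 334.51° = 25.49°.
Band runs from +170.89° eastward to -163.62°, crossing the antimeridian.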